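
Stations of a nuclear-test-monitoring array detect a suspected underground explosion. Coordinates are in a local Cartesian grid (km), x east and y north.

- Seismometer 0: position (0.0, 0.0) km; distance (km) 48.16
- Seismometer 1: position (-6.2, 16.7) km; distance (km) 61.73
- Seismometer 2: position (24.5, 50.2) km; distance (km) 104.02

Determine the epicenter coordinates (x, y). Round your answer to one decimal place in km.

(-21.5, -43.1)

Circle about each station: x² + y² = 48.16²; (x + 6.2)² + (y − 16.7)² = 61.73²; (x − 24.5)² + (y − 50.2)² = 104.02².
Subtracting pairs of circle equations eliminates x²+y² and gives linear equations (the radical axes):
-12.4 x + 33.4 y = -1173.88
49.0 x + 100.4 y = -5380.48
Solving the 2×2 system: x ≈ -21.5, y ≈ -43.1 km.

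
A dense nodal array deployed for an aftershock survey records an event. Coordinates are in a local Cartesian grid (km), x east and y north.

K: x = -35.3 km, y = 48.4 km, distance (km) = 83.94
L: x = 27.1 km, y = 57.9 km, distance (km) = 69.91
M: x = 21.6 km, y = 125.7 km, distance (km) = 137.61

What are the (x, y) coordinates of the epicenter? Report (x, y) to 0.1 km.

x ≈ 23.1 km, y ≈ -11.9 km

Circle about each station: (x + 35.3)² + (y − 48.4)² = 83.94²; (x − 27.1)² + (y − 57.9)² = 69.91²; (x − 21.6)² + (y − 125.7)² = 137.61².
Subtracting the K equation from the L and M equations removes the quadratic terms:
124.8 x + 19.0 y = 2656.69
113.8 x + 154.6 y = 787.81
Solving the 2×2 system: x ≈ 23.1, y ≈ -11.9 km.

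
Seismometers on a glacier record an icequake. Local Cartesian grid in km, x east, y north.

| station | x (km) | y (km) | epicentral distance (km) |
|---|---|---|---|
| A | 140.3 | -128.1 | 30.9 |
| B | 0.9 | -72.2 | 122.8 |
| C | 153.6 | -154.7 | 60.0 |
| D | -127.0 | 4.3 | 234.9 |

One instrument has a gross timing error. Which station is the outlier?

D

Solve using three stations at a time. Using A, B, C (subtract circle equations pairwise → linear system) gives (x, y) ≈ (119.1, -105.6).
Distances from that point to each station vs reported:
  A: calculated 30.9 vs reported 30.9 → residual 0.0 km
  B: calculated 122.8 vs reported 122.8 → residual 0.0 km
  C: calculated 60.0 vs reported 60.0 → residual 0.0 km
  D: calculated 269.5 vs reported 234.9 → residual 34.6 km
A, B, C are mutually consistent (residuals ≈ 0); D is off by 34.6 km.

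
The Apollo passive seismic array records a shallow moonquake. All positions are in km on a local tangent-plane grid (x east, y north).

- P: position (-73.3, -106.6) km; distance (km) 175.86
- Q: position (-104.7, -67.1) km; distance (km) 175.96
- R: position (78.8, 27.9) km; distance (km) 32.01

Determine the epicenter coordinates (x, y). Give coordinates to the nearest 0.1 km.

x ≈ 47.5 km, y ≈ 21.2 km

Circle about each station: (x + 73.3)² + (y + 106.6)² = 175.86²; (x + 104.7)² + (y + 67.1)² = 175.96²; (x − 78.8)² + (y − 27.9)² = 32.01².
Subtracting the P equation from the Q and R equations removes the quadratic terms:
-62.8 x + 79.0 y = -1307.13
304.2 x + 269.0 y = 20153.50
Solving the 2×2 system: x ≈ 47.5, y ≈ 21.2 km.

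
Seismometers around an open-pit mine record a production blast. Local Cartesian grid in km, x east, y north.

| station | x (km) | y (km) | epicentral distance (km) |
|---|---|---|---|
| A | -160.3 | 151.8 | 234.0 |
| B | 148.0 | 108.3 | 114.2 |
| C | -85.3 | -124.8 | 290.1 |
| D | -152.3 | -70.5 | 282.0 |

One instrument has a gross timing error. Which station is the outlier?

Solve using three stations at a time. Using B, C, D (subtract circle equations pairwise → linear system) gives (x, y) ≈ (37.6, 138.0).
Distances from that point to each station vs reported:
  A: calculated 198.4 vs reported 234.0 → residual 35.6 km
  B: calculated 114.3 vs reported 114.2 → residual 0.1 km
  C: calculated 290.1 vs reported 290.1 → residual 0.0 km
  D: calculated 282.0 vs reported 282.0 → residual 0.0 km
B, C, D are mutually consistent (residuals ≈ 0); A is off by 35.6 km.

A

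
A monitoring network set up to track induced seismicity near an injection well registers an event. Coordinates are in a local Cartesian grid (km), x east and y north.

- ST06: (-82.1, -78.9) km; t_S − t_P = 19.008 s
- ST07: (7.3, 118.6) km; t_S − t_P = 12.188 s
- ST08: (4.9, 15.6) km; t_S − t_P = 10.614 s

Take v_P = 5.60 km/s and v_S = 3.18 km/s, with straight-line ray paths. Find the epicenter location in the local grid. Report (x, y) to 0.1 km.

(-59.9, 59.2)

Distance from S−P lag: d = Δt · v_P v_S / (v_P − v_S) = Δt · (5.60·3.18)/(5.60−3.18) ≈ 7.3587·Δt.
So d_ST06 = 139.87, d_ST07 = 89.69, d_ST08 = 78.11 km.
Circle about each station: (x + 82.1)² + (y + 78.9)² = 139.87²; (x − 7.3)² + (y − 118.6)² = 89.69²; (x − 4.9)² + (y − 15.6)² = 78.11².
Subtracting the ST06 equation from the ST07 and ST08 equations removes the quadratic terms:
178.8 x + 395.0 y = 12672.95
174.0 x + 189.0 y = 764.19
Solving the 2×2 system: x ≈ -59.9, y ≈ 59.2 km.
Check against ST06 (with the unrounded x, y): √((x + 82.1)²+(y + 78.9)²) = 139.88 ≈ 139.87 km. ✓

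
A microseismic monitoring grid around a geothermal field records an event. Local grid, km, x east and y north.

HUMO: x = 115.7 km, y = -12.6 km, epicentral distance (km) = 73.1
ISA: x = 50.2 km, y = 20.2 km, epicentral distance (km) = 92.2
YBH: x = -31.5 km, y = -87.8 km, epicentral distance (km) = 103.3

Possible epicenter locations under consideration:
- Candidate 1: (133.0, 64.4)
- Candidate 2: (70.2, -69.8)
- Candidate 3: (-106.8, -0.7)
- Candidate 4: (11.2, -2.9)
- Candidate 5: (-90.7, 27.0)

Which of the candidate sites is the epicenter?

Candidate 2

For each candidate, compare |candidate − station| to the reported distance:
Candidate 1: residuals HUMO 5.8, ISA 1.7, YBH 120.8 → max 120.8 km
Candidate 2: residuals HUMO 0.0, ISA 0.0, YBH 0.0 → max 0.0 km
Candidate 3: residuals HUMO 149.7, ISA 66.2, YBH 11.8 → max 149.7 km
Candidate 4: residuals HUMO 31.8, ISA 46.9, YBH 8.3 → max 46.9 km
Candidate 5: residuals HUMO 137.1, ISA 48.9, YBH 25.9 → max 137.1 km
Only Candidate 2 has all residuals ≈ 0.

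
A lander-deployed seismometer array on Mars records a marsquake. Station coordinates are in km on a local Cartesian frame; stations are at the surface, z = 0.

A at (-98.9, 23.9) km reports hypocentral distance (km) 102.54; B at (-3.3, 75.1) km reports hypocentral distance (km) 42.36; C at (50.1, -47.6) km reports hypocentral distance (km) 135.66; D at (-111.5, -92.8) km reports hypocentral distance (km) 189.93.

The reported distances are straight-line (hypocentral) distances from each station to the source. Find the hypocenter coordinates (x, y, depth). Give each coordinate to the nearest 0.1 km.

x ≈ -13.9 km, y ≈ 65.2 km, depth ≈ 39.8 km

Each station gives a sphere (x−x_i)² + (y−y_i)² + z² = d_i² (stations at z=0).
Subtracting the A sphere from B and C: z² cancels, leaving linear equations in x and y:
191.2 x + 102.4 y = 4018.56
298.0 x − 143.0 y = -13465.83
Solving: x ≈ -13.901, y ≈ 65.199 km (keep extra digits for the depth step; rounded: -13.9, 65.2).
Then from the A sphere: z² = 102.54² − (x + 98.9)² − (y − 23.9)² with x = -13.901, y = 65.199, so z ≈ 39.800 ≈ 39.8 km.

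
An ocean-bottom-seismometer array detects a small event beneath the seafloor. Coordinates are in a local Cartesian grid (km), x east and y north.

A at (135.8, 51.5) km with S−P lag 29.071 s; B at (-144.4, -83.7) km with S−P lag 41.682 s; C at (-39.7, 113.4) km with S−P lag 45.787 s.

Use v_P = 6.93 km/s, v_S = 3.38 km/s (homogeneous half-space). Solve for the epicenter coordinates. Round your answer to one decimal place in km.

Distance from S−P lag: d = Δt · v_P v_S / (v_P − v_S) = Δt · (6.93·3.38)/(6.93−3.38) ≈ 6.5981·Δt.
So d_A = 191.81, d_B = 275.02, d_C = 302.11 km.
Circle about each station: (x − 135.8)² + (y − 51.5)² = 191.81²; (x + 144.4)² + (y + 83.7)² = 275.02²; (x + 39.7)² + (y − 113.4)² = 302.11².
Subtracting pairs of circle equations eliminates x²+y² and gives linear equations (the radical axes):
-560.4 x − 270.4 y = -32081.76
-351.0 x + 123.8 y = -61137.62
Solving the 2×2 system: x ≈ 124.8, y ≈ -140.0 km.
Check against A (with the unrounded x, y): √((x − 135.8)²+(y − 51.5)²) = 191.82 ≈ 191.81 km. ✓

x ≈ 124.8 km, y ≈ -140.0 km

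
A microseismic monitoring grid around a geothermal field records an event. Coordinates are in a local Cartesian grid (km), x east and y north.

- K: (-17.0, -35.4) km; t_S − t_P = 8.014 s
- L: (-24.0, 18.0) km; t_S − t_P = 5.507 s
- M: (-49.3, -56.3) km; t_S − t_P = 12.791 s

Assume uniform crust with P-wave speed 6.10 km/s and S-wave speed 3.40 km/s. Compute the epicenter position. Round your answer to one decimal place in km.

18.2 km east, 15.1 km north

Distance from S−P lag: d = Δt · v_P v_S / (v_P − v_S) = Δt · (6.10·3.40)/(6.10−3.40) ≈ 7.6815·Δt.
So d_K = 61.56, d_L = 42.30, d_M = 98.25 km.
Circle about each station: (x + 17.0)² + (y + 35.4)² = 61.56²; (x + 24.0)² + (y − 18.0)² = 42.30²; (x + 49.3)² + (y + 56.3)² = 98.25².
Subtracting pairs of circle equations eliminates x²+y² and gives linear equations (the radical axes):
-14.0 x + 106.8 y = 1358.18
-64.6 x − 41.8 y = -1805.41
Solving the 2×2 system: x ≈ 18.2, y ≈ 15.1 km.
Check against K (with the unrounded x, y): √((x + 17.0)²+(y + 35.4)²) = 61.54 ≈ 61.56 km. ✓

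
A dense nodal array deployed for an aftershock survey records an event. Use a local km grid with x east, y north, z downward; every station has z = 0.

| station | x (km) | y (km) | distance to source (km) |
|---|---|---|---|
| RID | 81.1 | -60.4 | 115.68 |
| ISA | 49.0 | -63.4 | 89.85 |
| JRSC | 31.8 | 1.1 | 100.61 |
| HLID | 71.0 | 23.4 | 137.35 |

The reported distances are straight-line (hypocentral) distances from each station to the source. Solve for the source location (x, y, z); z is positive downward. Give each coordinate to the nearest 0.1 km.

x ≈ -17.6 km, y ≈ -62.5 km, depth ≈ 60.3 km

Each station gives a sphere (x−x_i)² + (y−y_i)² + z² = d_i² (stations at z=0).
Subtracting the RID sphere from ISA and JRSC: z² cancels, leaving linear equations in x and y:
-64.2 x − 6.0 y = 1504.03
-98.6 x + 123.0 y = -5953.43
Solving: x ≈ -17.586, y ≈ -62.499 km (keep extra digits for the depth step; rounded: -17.6, -62.5).
Then from the RID sphere: z² = 115.68² − (x − 81.1)² − (y + 60.4)² with x = -17.586, y = -62.499, so z ≈ 60.320 ≈ 60.3 km.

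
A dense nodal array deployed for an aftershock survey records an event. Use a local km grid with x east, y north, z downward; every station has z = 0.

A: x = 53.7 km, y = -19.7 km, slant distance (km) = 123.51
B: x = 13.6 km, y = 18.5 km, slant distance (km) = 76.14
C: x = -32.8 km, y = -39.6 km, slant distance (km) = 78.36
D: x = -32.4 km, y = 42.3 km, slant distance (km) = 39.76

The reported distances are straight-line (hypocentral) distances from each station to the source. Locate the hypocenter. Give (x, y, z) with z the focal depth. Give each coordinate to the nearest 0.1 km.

Each station gives a sphere (x−x_i)² + (y−y_i)² + z² = d_i² (stations at z=0).
Subtracting the A sphere from B and C: z² cancels, leaving linear equations in x and y:
-80.2 x + 76.4 y = 6712.85
-173.0 x − 39.8 y = 8486.65
Solving: x ≈ -55.795, y ≈ 29.294 km (keep extra digits for the depth step; rounded: -55.8, 29.3).
Then from the A sphere: z² = 123.51² − (x − 53.7)² − (y + 19.7)² with x = -55.795, y = 29.294, so z ≈ 29.413 ≈ 29.4 km.
Check against D (with the unrounded solution): distance 39.77 ≈ 39.76 km. ✓

(-55.8, 29.3, 29.4)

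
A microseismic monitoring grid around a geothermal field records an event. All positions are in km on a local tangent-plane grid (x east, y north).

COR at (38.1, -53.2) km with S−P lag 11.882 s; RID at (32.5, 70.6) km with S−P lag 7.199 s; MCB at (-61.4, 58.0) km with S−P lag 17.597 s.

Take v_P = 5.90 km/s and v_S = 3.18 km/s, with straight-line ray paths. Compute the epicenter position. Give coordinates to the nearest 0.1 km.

Distance from S−P lag: d = Δt · v_P v_S / (v_P − v_S) = Δt · (5.90·3.18)/(5.90−3.18) ≈ 6.8978·Δt.
So d_COR = 81.96, d_RID = 49.66, d_MCB = 121.38 km.
Circle about each station: (x − 38.1)² + (y + 53.2)² = 81.96²; (x − 32.5)² + (y − 70.6)² = 49.66²; (x + 61.4)² + (y − 58.0)² = 121.38².
Subtracting pairs of circle equations eliminates x²+y² and gives linear equations (the radical axes):
-11.2 x + 247.6 y = 6010.09
-199.0 x + 222.4 y = -5163.55
Solving the 2×2 system: x ≈ 55.9, y ≈ 26.8 km.

(55.9, 26.8)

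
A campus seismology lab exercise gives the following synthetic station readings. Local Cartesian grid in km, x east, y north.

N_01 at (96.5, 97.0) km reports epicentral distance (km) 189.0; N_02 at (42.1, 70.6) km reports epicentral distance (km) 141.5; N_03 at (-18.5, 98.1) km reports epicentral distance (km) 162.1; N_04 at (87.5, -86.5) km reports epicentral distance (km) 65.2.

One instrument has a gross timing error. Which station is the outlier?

Solve using three stations at a time. Using N_01, N_02, N_03 (subtract circle equations pairwise → linear system) gives (x, y) ≈ (-3.6, -63.3).
Distances from that point to each station vs reported:
  N_01: calculated 189.0 vs reported 189.0 → residual 0.0 km
  N_02: calculated 141.5 vs reported 141.5 → residual 0.0 km
  N_03: calculated 162.1 vs reported 162.1 → residual 0.0 km
  N_04: calculated 94.0 vs reported 65.2 → residual 28.8 km
N_01, N_02, N_03 are mutually consistent (residuals ≈ 0); N_04 is off by 28.8 km.

N_04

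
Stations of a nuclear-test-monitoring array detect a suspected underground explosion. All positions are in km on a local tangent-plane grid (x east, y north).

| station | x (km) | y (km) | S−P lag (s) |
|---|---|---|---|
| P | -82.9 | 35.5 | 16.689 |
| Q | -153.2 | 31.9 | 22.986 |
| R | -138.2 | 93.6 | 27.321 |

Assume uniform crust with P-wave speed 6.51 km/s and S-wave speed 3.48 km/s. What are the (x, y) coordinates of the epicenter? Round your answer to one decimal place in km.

Distance from S−P lag: d = Δt · v_P v_S / (v_P − v_S) = Δt · (6.51·3.48)/(6.51−3.48) ≈ 7.4768·Δt.
So d_P = 124.78, d_Q = 171.86, d_R = 204.27 km.
Circle about each station: (x + 82.9)² + (y − 35.5)² = 124.78²; (x + 153.2)² + (y − 31.9)² = 171.86²; (x + 138.2)² + (y − 93.6)² = 204.27².
Subtracting the P equation from the Q and R equations removes the quadratic terms:
-140.6 x − 7.2 y = 2389.38
-110.6 x + 116.2 y = -6428.64
Solving the 2×2 system: x ≈ -13.5, y ≈ -68.2 km.

x ≈ -13.5 km, y ≈ -68.2 km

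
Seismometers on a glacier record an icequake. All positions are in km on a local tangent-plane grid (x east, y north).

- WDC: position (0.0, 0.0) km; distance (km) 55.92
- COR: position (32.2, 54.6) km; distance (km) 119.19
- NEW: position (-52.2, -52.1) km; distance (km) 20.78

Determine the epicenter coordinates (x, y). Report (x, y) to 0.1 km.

-32.5 km east, -45.5 km north

Circle about each station: x² + y² = 55.92²; (x − 32.2)² + (y − 54.6)² = 119.19²; (x + 52.2)² + (y + 52.1)² = 20.78².
Subtracting the WDC equation from the COR and NEW equations removes the quadratic terms:
64.4 x + 109.2 y = -7061.21
-104.4 x − 104.2 y = 8134.49
Solving the 2×2 system: x ≈ -32.5, y ≈ -45.5 km.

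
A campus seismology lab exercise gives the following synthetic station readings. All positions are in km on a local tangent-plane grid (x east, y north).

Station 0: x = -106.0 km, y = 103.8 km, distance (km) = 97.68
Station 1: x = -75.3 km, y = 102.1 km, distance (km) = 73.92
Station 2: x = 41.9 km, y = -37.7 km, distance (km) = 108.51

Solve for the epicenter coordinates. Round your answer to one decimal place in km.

Circle about each station: (x + 106.0)² + (y − 103.8)² = 97.68²; (x + 75.3)² + (y − 102.1)² = 73.92²; (x − 41.9)² + (y + 37.7)² = 108.51².
Subtracting the Station 0 equation from the Station 1 and Station 2 equations removes the quadratic terms:
61.4 x − 3.4 y = -1838.72
295.8 x − 283.0 y = -21066.58
Solving the 2×2 system: x ≈ -27.4, y ≈ 45.8 km.

(-27.4, 45.8)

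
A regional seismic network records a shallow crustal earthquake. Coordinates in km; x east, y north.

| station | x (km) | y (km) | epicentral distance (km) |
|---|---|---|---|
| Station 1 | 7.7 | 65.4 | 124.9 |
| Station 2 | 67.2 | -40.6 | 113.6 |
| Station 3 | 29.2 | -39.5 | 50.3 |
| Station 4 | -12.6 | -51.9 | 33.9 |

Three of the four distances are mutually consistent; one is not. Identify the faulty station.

Station 3

Solve using three stations at a time. Using Station 1, Station 2, Station 4 (subtract circle equations pairwise → linear system) gives (x, y) ≈ (-46.2, -47.3).
Distances from that point to each station vs reported:
  Station 1: calculated 124.9 vs reported 124.9 → residual 0.0 km
  Station 2: calculated 113.6 vs reported 113.6 → residual 0.0 km
  Station 3: calculated 75.8 vs reported 50.3 → residual 25.5 km
  Station 4: calculated 33.9 vs reported 33.9 → residual 0.0 km
Station 1, Station 2, Station 4 are mutually consistent (residuals ≈ 0); Station 3 is off by 25.5 km.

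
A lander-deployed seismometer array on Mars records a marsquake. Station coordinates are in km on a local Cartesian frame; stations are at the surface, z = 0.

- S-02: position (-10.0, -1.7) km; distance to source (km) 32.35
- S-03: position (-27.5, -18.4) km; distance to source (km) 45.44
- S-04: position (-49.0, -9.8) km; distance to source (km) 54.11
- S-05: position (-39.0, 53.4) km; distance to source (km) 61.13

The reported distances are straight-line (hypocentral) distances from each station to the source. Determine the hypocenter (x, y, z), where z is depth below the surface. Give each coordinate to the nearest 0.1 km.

x ≈ -8.6 km, y ≈ 9.8 km, depth ≈ 30.2 km

Each station gives a sphere (x−x_i)² + (y−y_i)² + z² = d_i² (stations at z=0).
Subtracting the S-02 sphere from S-03 and S-04: z² cancels, leaving linear equations in x and y:
-35.0 x − 33.4 y = -26.35
-78.0 x − 16.2 y = 512.78
Solving: x ≈ -8.612, y ≈ 9.814 km (keep extra digits for the depth step; rounded: -8.6, 9.8).
Then from the S-02 sphere: z² = 32.35² − (x + 10.0)² − (y + 1.7)² with x = -8.612, y = 9.814, so z ≈ 30.200 ≈ 30.2 km.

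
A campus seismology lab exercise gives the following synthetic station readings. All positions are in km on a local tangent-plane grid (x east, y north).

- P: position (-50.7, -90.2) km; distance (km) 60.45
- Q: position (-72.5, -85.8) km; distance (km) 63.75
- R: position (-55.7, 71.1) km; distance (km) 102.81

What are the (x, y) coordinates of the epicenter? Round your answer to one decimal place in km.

-40.6 km east, -30.6 km north

Circle about each station: (x + 50.7)² + (y + 90.2)² = 60.45²; (x + 72.5)² + (y + 85.8)² = 63.75²; (x + 55.7)² + (y − 71.1)² = 102.81².
Subtracting the P equation from the Q and R equations removes the quadratic terms:
-43.6 x + 8.8 y = 1501.50
-10.0 x + 322.6 y = -9464.52
Solving the 2×2 system: x ≈ -40.6, y ≈ -30.6 km.
Check against P (with the unrounded x, y): √((x + 50.7)²+(y + 90.2)²) = 60.45 ≈ 60.45 km. ✓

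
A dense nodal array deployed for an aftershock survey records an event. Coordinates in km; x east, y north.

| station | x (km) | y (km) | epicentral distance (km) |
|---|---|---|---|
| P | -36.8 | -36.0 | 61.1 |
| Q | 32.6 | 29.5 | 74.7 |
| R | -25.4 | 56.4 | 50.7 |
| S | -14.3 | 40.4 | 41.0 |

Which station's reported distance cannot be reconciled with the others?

Solve using three stations at a time. Using Q, R, S (subtract circle equations pairwise → linear system) gives (x, y) ≈ (-38.8, 7.5).
Distances from that point to each station vs reported:
  P: calculated 43.5 vs reported 61.1 → residual 17.6 km
  Q: calculated 74.7 vs reported 74.7 → residual 0.0 km
  R: calculated 50.8 vs reported 50.7 → residual 0.1 km
  S: calculated 41.1 vs reported 41.0 → residual 0.1 km
Q, R, S are mutually consistent (residuals ≈ 0); P is off by 17.6 km.

P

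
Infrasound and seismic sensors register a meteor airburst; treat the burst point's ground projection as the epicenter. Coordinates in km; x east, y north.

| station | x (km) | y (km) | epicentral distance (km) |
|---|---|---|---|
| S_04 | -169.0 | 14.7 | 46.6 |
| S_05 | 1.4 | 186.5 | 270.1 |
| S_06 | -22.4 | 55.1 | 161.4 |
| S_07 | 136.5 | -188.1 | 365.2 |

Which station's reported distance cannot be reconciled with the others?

S_07

Solve using three stations at a time. Using S_04, S_05, S_06 (subtract circle equations pairwise → linear system) gives (x, y) ≈ (-159.0, -30.8).
Distances from that point to each station vs reported:
  S_04: calculated 46.6 vs reported 46.6 → residual 0.0 km
  S_05: calculated 270.1 vs reported 270.1 → residual 0.0 km
  S_06: calculated 161.4 vs reported 161.4 → residual 0.0 km
  S_07: calculated 334.8 vs reported 365.2 → residual 30.4 km
S_04, S_05, S_06 are mutually consistent (residuals ≈ 0); S_07 is off by 30.4 km.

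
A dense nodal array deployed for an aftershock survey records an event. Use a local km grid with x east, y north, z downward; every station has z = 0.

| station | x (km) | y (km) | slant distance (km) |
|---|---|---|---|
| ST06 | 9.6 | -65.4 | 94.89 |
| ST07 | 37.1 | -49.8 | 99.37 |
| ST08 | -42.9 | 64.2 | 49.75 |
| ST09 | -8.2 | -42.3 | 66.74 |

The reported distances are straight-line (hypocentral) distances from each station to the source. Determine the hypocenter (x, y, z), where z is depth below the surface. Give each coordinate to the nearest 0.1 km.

(-34.9, 17.2, 14.2)

Each station gives a sphere (x−x_i)² + (y−y_i)² + z² = d_i² (stations at z=0).
Subtracting the ST06 sphere from ST07 and ST08: z² cancels, leaving linear equations in x and y:
55.0 x + 31.2 y = -1383.15
-105.0 x + 259.2 y = 8121.78
Solving: x ≈ -34.903, y ≈ 17.195 km (keep extra digits for the depth step; rounded: -34.9, 17.2).
Then from the ST06 sphere: z² = 94.89² − (x − 9.6)² − (y + 65.4)² with x = -34.903, y = 17.195, so z ≈ 14.201 ≈ 14.2 km.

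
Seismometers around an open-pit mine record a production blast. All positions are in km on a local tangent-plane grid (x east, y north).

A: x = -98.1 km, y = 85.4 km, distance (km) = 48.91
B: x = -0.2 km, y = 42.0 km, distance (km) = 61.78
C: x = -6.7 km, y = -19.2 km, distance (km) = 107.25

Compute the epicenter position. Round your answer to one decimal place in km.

x ≈ -49.6 km, y ≈ 79.1 km

Circle about each station: (x + 98.1)² + (y − 85.4)² = 48.91²; (x + 0.2)² + (y − 42.0)² = 61.78²; (x + 6.7)² + (y + 19.2)² = 107.25².
Subtracting the A equation from the B and C equations removes the quadratic terms:
195.8 x − 86.8 y = -16577.31
182.8 x − 209.2 y = -25613.61
Solving the 2×2 system: x ≈ -49.6, y ≈ 79.1 km.
Check against A (with the unrounded x, y): √((x + 98.1)²+(y − 85.4)²) = 48.91 ≈ 48.91 km. ✓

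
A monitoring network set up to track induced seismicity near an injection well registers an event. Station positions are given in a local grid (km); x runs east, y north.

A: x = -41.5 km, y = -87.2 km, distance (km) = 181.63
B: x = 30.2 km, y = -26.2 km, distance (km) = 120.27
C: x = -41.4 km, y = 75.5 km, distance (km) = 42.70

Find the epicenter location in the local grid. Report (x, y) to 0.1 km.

x ≈ -1.2 km, y ≈ 89.9 km

Circle about each station: (x + 41.5)² + (y + 87.2)² = 181.63²; (x − 30.2)² + (y + 26.2)² = 120.27²; (x + 41.4)² + (y − 75.5)² = 42.70².
Subtracting the A equation from the B and C equations removes the quadratic terms:
143.4 x + 122.0 y = 10796.97
0.2 x + 325.4 y = 29254.29
Solving the 2×2 system: x ≈ -1.2, y ≈ 89.9 km.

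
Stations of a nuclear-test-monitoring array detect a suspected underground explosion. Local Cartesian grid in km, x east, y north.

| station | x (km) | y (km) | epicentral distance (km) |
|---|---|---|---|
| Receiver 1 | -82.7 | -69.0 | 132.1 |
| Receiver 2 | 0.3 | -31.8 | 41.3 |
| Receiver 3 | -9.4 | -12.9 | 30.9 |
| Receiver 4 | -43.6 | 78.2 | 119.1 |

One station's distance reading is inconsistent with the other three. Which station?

Receiver 3

Solve using three stations at a time. Using Receiver 1, Receiver 2, Receiver 4 (subtract circle equations pairwise → linear system) gives (x, y) ≈ (35.8, -10.6).
Distances from that point to each station vs reported:
  Receiver 1: calculated 132.1 vs reported 132.1 → residual 0.0 km
  Receiver 2: calculated 41.4 vs reported 41.3 → residual 0.1 km
  Receiver 3: calculated 45.3 vs reported 30.9 → residual 14.4 km
  Receiver 4: calculated 119.1 vs reported 119.1 → residual 0.0 km
Receiver 1, Receiver 2, Receiver 4 are mutually consistent (residuals ≈ 0); Receiver 3 is off by 14.4 km.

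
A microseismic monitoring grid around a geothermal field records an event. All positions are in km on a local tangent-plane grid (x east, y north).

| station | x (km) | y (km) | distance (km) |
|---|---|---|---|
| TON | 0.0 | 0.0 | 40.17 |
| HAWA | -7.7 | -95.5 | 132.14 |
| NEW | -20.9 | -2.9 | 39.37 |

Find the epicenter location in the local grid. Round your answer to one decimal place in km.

Circle about each station: x² + y² = 40.17²; (x + 7.7)² + (y + 95.5)² = 132.14²; (x + 20.9)² + (y + 2.9)² = 39.37².
Subtracting the TON equation from the HAWA and NEW equations removes the quadratic terms:
-15.4 x − 191.0 y = -6667.81
-41.8 x − 5.8 y = 508.85
Solving the 2×2 system: x ≈ -17.2, y ≈ 36.3 km.

x ≈ -17.2 km, y ≈ 36.3 km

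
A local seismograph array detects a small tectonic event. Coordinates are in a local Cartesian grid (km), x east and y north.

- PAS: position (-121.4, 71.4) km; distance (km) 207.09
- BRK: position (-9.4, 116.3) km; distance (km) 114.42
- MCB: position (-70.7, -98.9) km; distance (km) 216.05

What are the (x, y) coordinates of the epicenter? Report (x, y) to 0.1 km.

x ≈ 84.7 km, y ≈ 51.2 km

Circle about each station: (x + 121.4)² + (y − 71.4)² = 207.09²; (x + 9.4)² + (y − 116.3)² = 114.42²; (x + 70.7)² + (y + 98.9)² = 216.05².
Subtracting pairs of circle equations eliminates x²+y² and gives linear equations (the radical axes):
224.0 x + 89.8 y = 23572.46
101.4 x − 340.6 y = -8847.55
Solving the 2×2 system: x ≈ 84.7, y ≈ 51.2 km.
Check against PAS (with the unrounded x, y): √((x + 121.4)²+(y − 71.4)²) = 207.10 ≈ 207.09 km. ✓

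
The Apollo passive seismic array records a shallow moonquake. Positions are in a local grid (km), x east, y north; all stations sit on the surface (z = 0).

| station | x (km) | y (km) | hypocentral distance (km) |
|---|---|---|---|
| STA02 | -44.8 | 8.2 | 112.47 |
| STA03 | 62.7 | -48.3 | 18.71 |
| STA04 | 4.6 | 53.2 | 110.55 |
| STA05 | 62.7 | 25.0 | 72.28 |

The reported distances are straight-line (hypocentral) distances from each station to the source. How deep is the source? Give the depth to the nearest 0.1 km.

z ≈ 15.7 km

Each station gives a sphere (x−x_i)² + (y−y_i)² + z² = d_i² (stations at z=0).
Subtracting the STA02 sphere from STA03 and STA04: z² cancels, leaving linear equations in x and y:
215.0 x − 113.0 y = 16489.34
98.8 x + 90.0 y = 1205.32
Solving: x ≈ 53.098, y ≈ -44.897 km (keep extra digits for the depth step; rounded: 53.1, -44.9).
Then from the STA02 sphere: z² = 112.47² − (x + 44.8)² − (y − 8.2)² with x = 53.098, y = -44.897, so z ≈ 15.690 ≈ 15.7 km.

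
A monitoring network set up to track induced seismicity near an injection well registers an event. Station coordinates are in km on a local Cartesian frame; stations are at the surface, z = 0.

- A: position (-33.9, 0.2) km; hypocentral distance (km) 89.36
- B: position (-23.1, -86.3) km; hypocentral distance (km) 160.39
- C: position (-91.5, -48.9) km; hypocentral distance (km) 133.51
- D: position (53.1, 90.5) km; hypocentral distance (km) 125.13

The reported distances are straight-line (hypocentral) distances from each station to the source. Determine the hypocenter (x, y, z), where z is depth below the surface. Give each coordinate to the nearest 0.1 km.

Each station gives a sphere (x−x_i)² + (y−y_i)² + z² = d_i² (stations at z=0).
Subtracting the A sphere from B and C: z² cancels, leaving linear equations in x and y:
21.6 x − 173.0 y = -10907.69
-115.2 x − 98.2 y = -225.50
Solving: x ≈ -46.807, y ≈ 57.206 km (keep extra digits for the depth step; rounded: -46.8, 57.2).
Then from the A sphere: z² = 89.36² − (x + 33.9)² − (y − 0.2)² with x = -46.807, y = 57.206, so z ≈ 67.594 ≈ 67.6 km.
Check against D (with the unrounded solution): distance 125.14 ≈ 125.13 km. ✓

x ≈ -46.8 km, y ≈ 57.2 km, depth ≈ 67.6 km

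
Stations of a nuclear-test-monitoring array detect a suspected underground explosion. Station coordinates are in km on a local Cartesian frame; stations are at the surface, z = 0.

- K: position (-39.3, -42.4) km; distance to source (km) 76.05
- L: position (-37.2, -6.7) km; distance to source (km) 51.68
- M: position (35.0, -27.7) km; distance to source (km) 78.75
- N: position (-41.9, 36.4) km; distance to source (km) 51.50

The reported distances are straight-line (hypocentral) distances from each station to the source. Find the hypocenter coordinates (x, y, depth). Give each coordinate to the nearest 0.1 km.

x ≈ -15.4 km, y ≈ 17.7 km, depth ≈ 40.0 km

Each station gives a sphere (x−x_i)² + (y−y_i)² + z² = d_i² (stations at z=0).
Subtracting the K sphere from L and M: z² cancels, leaving linear equations in x and y:
4.2 x + 71.4 y = 1199.26
148.6 x + 29.4 y = -1767.92
Solving: x ≈ -15.399, y ≈ 17.702 km (keep extra digits for the depth step; rounded: -15.4, 17.7).
Then from the K sphere: z² = 76.05² − (x + 39.3)² − (y + 42.4)² with x = -15.399, y = 17.702, so z ≈ 40.001 ≈ 40.0 km.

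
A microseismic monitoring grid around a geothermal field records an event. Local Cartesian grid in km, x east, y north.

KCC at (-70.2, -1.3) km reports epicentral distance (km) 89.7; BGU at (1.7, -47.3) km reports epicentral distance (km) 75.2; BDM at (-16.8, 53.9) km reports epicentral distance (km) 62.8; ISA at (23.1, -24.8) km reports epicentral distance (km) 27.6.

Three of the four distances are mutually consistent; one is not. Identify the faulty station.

Solve using three stations at a time. Using KCC, BDM, ISA (subtract circle equations pairwise → linear system) gives (x, y) ≈ (19.4, 2.6).
Distances from that point to each station vs reported:
  KCC: calculated 89.7 vs reported 89.7 → residual 0.0 km
  BGU: calculated 52.9 vs reported 75.2 → residual 22.3 km
  BDM: calculated 62.8 vs reported 62.8 → residual 0.0 km
  ISA: calculated 27.6 vs reported 27.6 → residual 0.0 km
KCC, BDM, ISA are mutually consistent (residuals ≈ 0); BGU is off by 22.3 km.

BGU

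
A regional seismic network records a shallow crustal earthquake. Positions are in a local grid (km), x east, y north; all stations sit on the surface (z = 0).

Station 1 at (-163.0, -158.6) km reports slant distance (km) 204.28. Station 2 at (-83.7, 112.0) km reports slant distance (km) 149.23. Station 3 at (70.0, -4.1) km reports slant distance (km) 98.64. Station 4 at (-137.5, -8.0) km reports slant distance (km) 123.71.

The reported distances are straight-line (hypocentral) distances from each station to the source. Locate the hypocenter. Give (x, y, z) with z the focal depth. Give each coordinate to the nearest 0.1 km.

Each station gives a sphere (x−x_i)² + (y−y_i)² + z² = d_i² (stations at z=0).
Subtracting the Station 1 sphere from Station 2 and Station 3: z² cancels, leaving linear equations in x and y:
158.6 x + 541.2 y = -12712.54
466.0 x + 309.0 y = -14805.68
Solving: x ≈ -20.102, y ≈ -17.598 km (keep extra digits for the depth step; rounded: -20.1, -17.6).
Then from the Station 1 sphere: z² = 204.28² − (x + 163.0)² − (y + 158.6)² with x = -20.102, y = -17.598, so z ≈ 37.801 ≈ 37.8 km.

(-20.1, -17.6, 37.8)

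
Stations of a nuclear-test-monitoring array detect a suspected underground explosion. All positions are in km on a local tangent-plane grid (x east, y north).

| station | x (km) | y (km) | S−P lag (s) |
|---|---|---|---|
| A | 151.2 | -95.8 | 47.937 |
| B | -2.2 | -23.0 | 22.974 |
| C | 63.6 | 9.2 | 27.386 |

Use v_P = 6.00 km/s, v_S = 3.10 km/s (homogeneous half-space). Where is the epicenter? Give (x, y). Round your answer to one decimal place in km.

(-89.1, 96.0)

Distance from S−P lag: d = Δt · v_P v_S / (v_P − v_S) = Δt · (6.00·3.10)/(6.00−3.10) ≈ 6.4138·Δt.
So d_A = 307.46, d_B = 147.35, d_C = 175.65 km.
Circle about each station: (x − 151.2)² + (y + 95.8)² = 307.46²; (x + 2.2)² + (y + 23.0)² = 147.35²; (x − 63.6)² + (y − 9.2)² = 175.65².
Subtracting pairs of circle equations eliminates x²+y² and gives linear equations (the radical axes):
-306.8 x + 145.6 y = 41314.39
-175.2 x + 210.0 y = 35769.25
Solving the 2×2 system: x ≈ -89.1, y ≈ 96.0 km.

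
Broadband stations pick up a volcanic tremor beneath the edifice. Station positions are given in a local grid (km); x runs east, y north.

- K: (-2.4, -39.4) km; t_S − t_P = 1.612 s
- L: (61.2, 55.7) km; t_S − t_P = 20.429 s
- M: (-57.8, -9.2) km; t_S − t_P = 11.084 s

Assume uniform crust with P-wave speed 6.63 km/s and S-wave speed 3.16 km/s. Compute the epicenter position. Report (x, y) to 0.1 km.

Distance from S−P lag: d = Δt · v_P v_S / (v_P − v_S) = Δt · (6.63·3.16)/(6.63−3.16) ≈ 6.0377·Δt.
So d_K = 9.73, d_L = 123.34, d_M = 66.92 km.
Circle about each station: (x + 2.4)² + (y + 39.4)² = 9.73²; (x − 61.2)² + (y − 55.7)² = 123.34²; (x + 57.8)² + (y + 9.2)² = 66.92².
Subtracting the K equation from the L and M equations removes the quadratic terms:
127.2 x + 190.2 y = -9828.27
-110.8 x + 60.4 y = -2516.25
Solving the 2×2 system: x ≈ -4.0, y ≈ -49.0 km.

x ≈ -4.0 km, y ≈ -49.0 km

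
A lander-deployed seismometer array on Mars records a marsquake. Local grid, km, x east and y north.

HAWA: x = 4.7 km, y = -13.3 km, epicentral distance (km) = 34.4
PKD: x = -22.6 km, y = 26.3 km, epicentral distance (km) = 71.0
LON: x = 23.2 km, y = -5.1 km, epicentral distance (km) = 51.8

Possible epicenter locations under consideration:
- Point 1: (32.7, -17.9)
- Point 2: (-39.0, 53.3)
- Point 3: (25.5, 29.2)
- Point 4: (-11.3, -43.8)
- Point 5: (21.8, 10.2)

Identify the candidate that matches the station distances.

For each candidate, compare |candidate − station| to the reported distance:
Point 1: residuals HAWA 6.0, PKD 0.2, LON 35.9 → max 35.9 km
Point 2: residuals HAWA 45.3, PKD 39.4, LON 33.5 → max 45.3 km
Point 3: residuals HAWA 12.9, PKD 22.8, LON 17.4 → max 22.8 km
Point 4: residuals HAWA 0.0, PKD 0.0, LON 0.0 → max 0.0 km
Point 5: residuals HAWA 5.3, PKD 23.8, LON 36.4 → max 36.4 km
Only Point 4 has all residuals ≈ 0.

Point 4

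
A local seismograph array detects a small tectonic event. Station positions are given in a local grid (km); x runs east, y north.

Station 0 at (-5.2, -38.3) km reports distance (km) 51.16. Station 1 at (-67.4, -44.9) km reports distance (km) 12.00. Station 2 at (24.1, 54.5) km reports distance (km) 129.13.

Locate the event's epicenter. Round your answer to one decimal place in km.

x ≈ -55.6 km, y ≈ -47.1 km

Circle about each station: (x + 5.2)² + (y + 38.3)² = 51.16²; (x + 67.4)² + (y + 44.9)² = 12.00²; (x − 24.1)² + (y − 54.5)² = 129.13².
Subtracting the Station 0 equation from the Station 1 and Station 2 equations removes the quadratic terms:
-124.4 x − 13.2 y = 7538.19
58.6 x + 185.6 y = -12000.08
Solving the 2×2 system: x ≈ -55.6, y ≈ -47.1 km.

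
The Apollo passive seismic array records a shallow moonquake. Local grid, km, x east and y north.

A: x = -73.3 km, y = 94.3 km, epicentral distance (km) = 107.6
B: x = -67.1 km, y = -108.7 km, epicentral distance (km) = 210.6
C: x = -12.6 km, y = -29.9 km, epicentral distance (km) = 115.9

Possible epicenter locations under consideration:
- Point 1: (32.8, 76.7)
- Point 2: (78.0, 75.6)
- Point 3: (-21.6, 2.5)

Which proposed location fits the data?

Point 1

For each candidate, compare |candidate − station| to the reported distance:
Point 1: residuals A 0.1, B 0.0, C 0.0 → max 0.1 km
Point 2: residuals A 44.9, B 24.0, C 23.2 → max 44.9 km
Point 3: residuals A 2.2, B 90.5, C 82.3 → max 90.5 km
Only Point 1 has all residuals ≈ 0.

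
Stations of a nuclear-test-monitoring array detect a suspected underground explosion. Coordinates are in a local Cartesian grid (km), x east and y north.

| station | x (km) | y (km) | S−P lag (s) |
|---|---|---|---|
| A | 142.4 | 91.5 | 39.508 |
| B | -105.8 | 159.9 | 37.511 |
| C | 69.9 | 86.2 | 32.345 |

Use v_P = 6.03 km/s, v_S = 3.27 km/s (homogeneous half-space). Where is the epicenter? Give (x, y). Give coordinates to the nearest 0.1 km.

Distance from S−P lag: d = Δt · v_P v_S / (v_P − v_S) = Δt · (6.03·3.27)/(6.03−3.27) ≈ 7.1442·Δt.
So d_A = 282.25, d_B = 267.99, d_C = 231.08 km.
Circle about each station: (x − 142.4)² + (y − 91.5)² = 282.25²; (x + 105.8)² + (y − 159.9)² = 267.99²; (x − 69.9)² + (y − 86.2)² = 231.08².
Subtracting the A equation from the B and C equations removes the quadratic terms:
-496.4 x + 136.8 y = 15958.06
-145.0 x − 10.6 y = 9933.54
Solving the 2×2 system: x ≈ -60.9, y ≈ -104.3 km.

(-60.9, -104.3)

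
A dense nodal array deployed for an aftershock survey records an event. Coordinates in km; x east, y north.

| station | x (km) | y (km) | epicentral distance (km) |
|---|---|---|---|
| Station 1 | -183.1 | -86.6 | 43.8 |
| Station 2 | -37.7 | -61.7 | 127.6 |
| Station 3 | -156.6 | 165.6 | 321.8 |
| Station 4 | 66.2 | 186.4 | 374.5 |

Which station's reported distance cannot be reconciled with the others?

Station 3

Solve using three stations at a time. Using Station 1, Station 2, Station 4 (subtract circle equations pairwise → linear system) gives (x, y) ≈ (-152.3, -117.7).
Distances from that point to each station vs reported:
  Station 1: calculated 43.8 vs reported 43.8 → residual 0.0 km
  Station 2: calculated 127.6 vs reported 127.6 → residual 0.0 km
  Station 3: calculated 283.4 vs reported 321.8 → residual 38.4 km
  Station 4: calculated 374.5 vs reported 374.5 → residual 0.0 km
Station 1, Station 2, Station 4 are mutually consistent (residuals ≈ 0); Station 3 is off by 38.4 km.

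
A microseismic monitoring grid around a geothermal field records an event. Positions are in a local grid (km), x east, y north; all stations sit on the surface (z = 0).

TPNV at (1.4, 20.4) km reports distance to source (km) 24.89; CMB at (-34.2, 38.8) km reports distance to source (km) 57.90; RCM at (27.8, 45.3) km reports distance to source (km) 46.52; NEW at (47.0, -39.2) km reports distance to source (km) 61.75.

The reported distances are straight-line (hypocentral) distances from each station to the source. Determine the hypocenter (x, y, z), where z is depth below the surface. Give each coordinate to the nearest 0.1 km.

Each station gives a sphere (x−x_i)² + (y−y_i)² + z² = d_i² (stations at z=0).
Subtracting the TPNV sphere from CMB and RCM: z² cancels, leaving linear equations in x and y:
-71.2 x + 36.8 y = -475.94
52.8 x + 49.8 y = 862.21
Solving: x ≈ 10.099, y ≈ 6.606 km (keep extra digits for the depth step; rounded: 10.1, 6.6).
Then from the TPNV sphere: z² = 24.89² − (x − 1.4)² − (y − 20.4)² with x = 10.099, y = 6.606, so z ≈ 18.803 ≈ 18.8 km.

x ≈ 10.1 km, y ≈ 6.6 km, depth ≈ 18.8 km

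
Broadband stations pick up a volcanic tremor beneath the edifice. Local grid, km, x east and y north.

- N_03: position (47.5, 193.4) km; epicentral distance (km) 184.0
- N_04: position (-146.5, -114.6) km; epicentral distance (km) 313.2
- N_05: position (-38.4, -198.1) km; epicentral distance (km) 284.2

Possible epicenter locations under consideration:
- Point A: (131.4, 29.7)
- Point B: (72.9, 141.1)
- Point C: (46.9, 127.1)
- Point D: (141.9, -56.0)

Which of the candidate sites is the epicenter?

For each candidate, compare |candidate − station| to the reported distance:
Point A: residuals N_03 0.1, N_04 0.1, N_05 0.1 → max 0.1 km
Point B: residuals N_03 125.9, N_04 23.7, N_05 72.8 → max 125.9 km
Point C: residuals N_03 117.7, N_04 3.6, N_05 52.0 → max 117.7 km
Point D: residuals N_03 82.7, N_04 18.9, N_05 54.6 → max 82.7 km
Only Point A has all residuals ≈ 0.

Point A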